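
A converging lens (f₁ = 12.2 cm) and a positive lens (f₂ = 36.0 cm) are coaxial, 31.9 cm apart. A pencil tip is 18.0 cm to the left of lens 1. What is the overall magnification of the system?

Lens 1: 1/d_i1 = 1/(12.2) − 1/(18.0) = 0.02641, so d_i1 = 37.86 cm; m₁ = −d_i1/d_o1 = -2.103.
d_o2 = 31.9 − (37.86) = -5.960 cm (virtual object).
Lens 2: 1/d_i2 = 1/(36.0) − 1/(-5.960) = 0.1956, so d_i2 = 5.113 cm; m₂ = −d_i2/d_o2 = +0.8580.
m = m₁·m₂ = (-2.103)(+0.8580) = -1.80.

m = -1.80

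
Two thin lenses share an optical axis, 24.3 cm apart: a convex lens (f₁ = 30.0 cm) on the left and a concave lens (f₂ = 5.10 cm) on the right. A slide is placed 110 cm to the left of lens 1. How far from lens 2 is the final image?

7.29 cm

Lens 1: 1/d_i1 = 1/f₁ − 1/d_o1 = 1/(30.0) − 1/(110) = 0.02424, so d_i1 = 41.25 cm.
The intermediate image is 41.25 cm to the right of lens 1, which lies 16.95 cm to the right of lens 2 — a virtual object — so d_o2 = −16.95 cm.
Lens 2 is diverging, so f₂ = −5.10 cm.
Lens 2: 1/d_i2 = 1/f₂ − 1/d_o2 = 1/(-5.10) − 1/(-16.95) = -0.1371, so d_i2 = -7.29 cm.
The final image is virtual, 7.29 cm to the left of lens 2 (overall magnification ≈ 0.16).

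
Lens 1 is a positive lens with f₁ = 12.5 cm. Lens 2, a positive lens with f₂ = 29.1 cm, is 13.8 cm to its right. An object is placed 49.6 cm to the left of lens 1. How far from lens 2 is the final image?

2.65 cm

Lens 1: 1/d_i1 = 1/f₁ − 1/d_o1 = 1/(12.5) − 1/(49.6) = 0.05984, so d_i1 = 16.71 cm.
The intermediate image is 16.71 cm to the right of lens 1, which lies 2.910 cm to the right of lens 2 — a virtual object — so d_o2 = −2.910 cm.
Lens 2: 1/d_i2 = 1/f₂ − 1/d_o2 = 1/(29.1) − 1/(-2.910) = 0.3780, so d_i2 = 2.65 cm.
The final image is real, 2.65 cm to the right of lens 2 (overall magnification ≈ -0.31).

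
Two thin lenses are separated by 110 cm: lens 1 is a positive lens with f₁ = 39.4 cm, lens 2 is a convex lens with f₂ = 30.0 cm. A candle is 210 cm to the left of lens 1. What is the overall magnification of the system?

Lens 1: 1/d_i1 = 1/(39.4) − 1/(210) = 0.02062, so d_i1 = 48.50 cm; m₁ = −d_i1/d_o1 = -0.2310.
d_o2 = 110 − (48.50) = 61.50 cm.
Lens 2: 1/d_i2 = 1/(30.0) − 1/(61.50) = 0.01707, so d_i2 = 58.57 cm; m₂ = −d_i2/d_o2 = -0.9524.
m = m₁·m₂ = (-0.2310)(-0.9524) = +0.220.

m = +0.220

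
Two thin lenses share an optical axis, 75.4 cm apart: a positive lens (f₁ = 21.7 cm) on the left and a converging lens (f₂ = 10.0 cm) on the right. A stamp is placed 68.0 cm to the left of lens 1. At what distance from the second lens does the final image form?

13.0 cm

Lens 1: 1/d_i1 = 1/f₁ − 1/d_o1 = 1/(21.7) − 1/(68.0) = 0.03138, so d_i1 = 31.87 cm.
The intermediate image is 31.87 cm to the right of lens 1, which is 75.4 − (31.87) = 43.53 cm to the left of lens 2, so d_o2 = +43.53 cm.
Lens 2: 1/d_i2 = 1/f₂ − 1/d_o2 = 1/(10.0) − 1/(43.53) = 0.07703, so d_i2 = 13.0 cm.
The final image is real, 13.0 cm to the right of lens 2 (overall magnification ≈ 0.14).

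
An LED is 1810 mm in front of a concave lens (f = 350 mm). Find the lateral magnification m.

m = +0.162

For a concave lens, f = -350 mm.
1/d_i = 1/f − 1/d_o = 1/(-350.0) − 1/(1810) = -0.003410, so d_i = -293.3 mm.
m = −d_i/d_o = −(-293.3)/(1810) = +0.162.
The image is virtual, upright and reduced, on the same side as the object.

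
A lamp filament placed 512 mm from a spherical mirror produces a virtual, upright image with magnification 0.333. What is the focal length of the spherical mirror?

m = −d_i/d_o ⇒ d_i = −m·d_o = −(+0.333)·(512) = -170.5 mm.
1/f = 1/d_o + 1/d_i = 1/(512) + 1/(-170.5) = -0.003912, so f = -256 mm.
Since f is negative, the spherical mirror is convex.

f = -256 mm (convex)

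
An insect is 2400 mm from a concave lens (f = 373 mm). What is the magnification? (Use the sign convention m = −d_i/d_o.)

For a concave lens, f = -373 mm.
1/d_i = 1/f − 1/d_o = 1/(-373.0) − 1/(2400) = -0.003098, so d_i = -322.8 mm.
m = −d_i/d_o = −(-322.8)/(2400) = +0.135.
The image is virtual, upright and reduced, on the same side as the object.

m = +0.135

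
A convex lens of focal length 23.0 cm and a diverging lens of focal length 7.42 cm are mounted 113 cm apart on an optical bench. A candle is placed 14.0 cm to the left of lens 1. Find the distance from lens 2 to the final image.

Lens 1: 1/d_i1 = 1/f₁ − 1/d_o1 = 1/(23.0) − 1/(14.0) = -0.02795, so d_i1 = -35.78 cm.
The intermediate image is 35.78 cm to the left of lens 1 (virtual), which is 113 − (-35.78) = 148.8 cm to the left of lens 2, so d_o2 = +148.8 cm.
Lens 2 is diverging, so f₂ = −7.42 cm.
Lens 2: 1/d_i2 = 1/f₂ − 1/d_o2 = 1/(-7.42) − 1/(148.8) = -0.1415, so d_i2 = -7.07 cm.
The final image is virtual, 7.07 cm to the left of lens 2 (overall magnification ≈ 0.12).

7.07 cm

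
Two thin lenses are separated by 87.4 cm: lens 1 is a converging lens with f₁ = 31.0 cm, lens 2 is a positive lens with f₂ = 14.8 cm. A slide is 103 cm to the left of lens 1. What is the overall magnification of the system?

m = +0.226

Lens 1: 1/d_i1 = 1/(31.0) − 1/(103) = 0.02255, so d_i1 = 44.35 cm; m₁ = −d_i1/d_o1 = -0.4306.
d_o2 = 87.4 − (44.35) = 43.05 cm.
Lens 2: 1/d_i2 = 1/(14.8) − 1/(43.05) = 0.04434, so d_i2 = 22.55 cm; m₂ = −d_i2/d_o2 = -0.5239.
m = m₁·m₂ = (-0.4306)(-0.5239) = +0.226.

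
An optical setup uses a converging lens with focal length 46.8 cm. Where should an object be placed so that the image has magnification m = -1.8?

72.8 cm

m = −d_i/d_o ⇒ d_i = −m·d_o.
1/f = 1/d_o + 1/d_i = 1/d_o − 1/(m·d_o) = (1 − 1/m)/d_o, so d_o = f(1 − 1/m) = (46.80)(1 − 1/(-1.8)) = 72.8 cm.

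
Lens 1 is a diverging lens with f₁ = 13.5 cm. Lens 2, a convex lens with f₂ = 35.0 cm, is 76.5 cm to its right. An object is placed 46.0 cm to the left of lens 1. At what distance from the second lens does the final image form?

58.6 cm

Lens 1 is diverging, so f₁ = −13.5 cm.
Lens 1: 1/d_i1 = 1/f₁ − 1/d_o1 = 1/(-13.5) − 1/(46.0) = -0.09581, so d_i1 = -10.44 cm.
The intermediate image is 10.44 cm to the left of lens 1 (virtual), which is 76.5 − (-10.44) = 86.94 cm to the left of lens 2, so d_o2 = +86.94 cm.
Lens 2: 1/d_i2 = 1/f₂ − 1/d_o2 = 1/(35.0) − 1/(86.94) = 0.01707, so d_i2 = 58.6 cm.
The final image is real, 58.6 cm to the right of lens 2 (overall magnification ≈ -0.15).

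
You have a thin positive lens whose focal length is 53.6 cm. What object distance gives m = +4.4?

41.4 cm

m = −d_i/d_o ⇒ d_i = −m·d_o.
1/f = 1/d_o + 1/d_i = 1/d_o − 1/(m·d_o) = (1 − 1/m)/d_o, so d_o = f(1 − 1/m) = (53.60)(1 − 1/(+4.4)) = 41.4 cm.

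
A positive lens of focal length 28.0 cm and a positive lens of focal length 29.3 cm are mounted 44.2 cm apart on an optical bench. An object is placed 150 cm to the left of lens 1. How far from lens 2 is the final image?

14.7 cm

Lens 1: 1/d_i1 = 1/f₁ − 1/d_o1 = 1/(28.0) − 1/(150) = 0.02905, so d_i1 = 34.43 cm.
The intermediate image is 34.43 cm to the right of lens 1, which is 44.2 − (34.43) = 9.770 cm to the left of lens 2, so d_o2 = +9.770 cm.
Lens 2: 1/d_i2 = 1/f₂ − 1/d_o2 = 1/(29.3) − 1/(9.770) = -0.06822, so d_i2 = -14.7 cm.
The final image is virtual, 14.7 cm to the left of lens 2 (overall magnification ≈ -0.34).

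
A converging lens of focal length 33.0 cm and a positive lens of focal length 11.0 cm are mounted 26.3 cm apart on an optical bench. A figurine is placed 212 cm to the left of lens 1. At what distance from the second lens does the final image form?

Lens 1: 1/d_i1 = 1/f₁ − 1/d_o1 = 1/(33.0) − 1/(212) = 0.02559, so d_i1 = 39.08 cm.
The intermediate image is 39.08 cm to the right of lens 1, which lies 12.78 cm to the right of lens 2 — a virtual object — so d_o2 = −12.78 cm.
Lens 2: 1/d_i2 = 1/f₂ − 1/d_o2 = 1/(11.0) − 1/(-12.78) = 0.1692, so d_i2 = 5.91 cm.
The final image is real, 5.91 cm to the right of lens 2 (overall magnification ≈ -0.085).

5.91 cm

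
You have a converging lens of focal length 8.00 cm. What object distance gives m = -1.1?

15.3 cm

m = −d_i/d_o ⇒ d_i = −m·d_o.
1/f = 1/d_o + 1/d_i = 1/d_o − 1/(m·d_o) = (1 − 1/m)/d_o, so d_o = f(1 − 1/m) = (8.000)(1 − 1/(-1.1)) = 15.3 cm.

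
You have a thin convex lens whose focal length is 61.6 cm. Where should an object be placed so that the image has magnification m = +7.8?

53.7 cm

m = −d_i/d_o ⇒ d_i = −m·d_o.
1/f = 1/d_o + 1/d_i = 1/d_o − 1/(m·d_o) = (1 − 1/m)/d_o, so d_o = f(1 − 1/m) = (61.60)(1 − 1/(+7.8)) = 53.7 cm.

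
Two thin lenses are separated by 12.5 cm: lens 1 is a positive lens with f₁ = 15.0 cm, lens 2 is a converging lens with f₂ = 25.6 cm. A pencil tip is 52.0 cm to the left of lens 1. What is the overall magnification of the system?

Lens 1: 1/d_i1 = 1/(15.0) − 1/(52.0) = 0.04744, so d_i1 = 21.08 cm; m₁ = −d_i1/d_o1 = -0.4054.
d_o2 = 12.5 − (21.08) = -8.580 cm (virtual object).
Lens 2: 1/d_i2 = 1/(25.6) − 1/(-8.580) = 0.1556, so d_i2 = 6.426 cm; m₂ = −d_i2/d_o2 = +0.7490.
m = m₁·m₂ = (-0.4054)(+0.7490) = -0.304.

m = -0.304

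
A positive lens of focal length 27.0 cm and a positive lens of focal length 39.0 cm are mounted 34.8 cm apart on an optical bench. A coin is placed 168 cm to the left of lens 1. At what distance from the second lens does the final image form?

Lens 1: 1/d_i1 = 1/f₁ − 1/d_o1 = 1/(27.0) − 1/(168) = 0.03108, so d_i1 = 32.17 cm.
The intermediate image is 32.17 cm to the right of lens 1, which is 34.8 − (32.17) = 2.630 cm to the left of lens 2, so d_o2 = +2.630 cm.
Lens 2: 1/d_i2 = 1/f₂ − 1/d_o2 = 1/(39.0) − 1/(2.630) = -0.3546, so d_i2 = -2.82 cm.
The final image is virtual, 2.82 cm to the left of lens 2 (overall magnification ≈ -0.21).

2.82 cm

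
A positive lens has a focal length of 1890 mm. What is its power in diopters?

f = 189 cm = 1.89 m.
P = 1/f = 1/(1.89 m) = +0.529 D.

P = +0.529 D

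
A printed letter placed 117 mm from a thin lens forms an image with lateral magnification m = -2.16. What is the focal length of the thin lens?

m = −d_i/d_o ⇒ d_i = −m·d_o = −(-2.16)·(117) = 252.7 mm.
1/f = 1/d_o + 1/d_i = 1/(117) + 1/(252.7) = 0.01250, so f = 80.0 mm.
Since f is positive, the thin lens is converging.

f = 80.0 mm (converging)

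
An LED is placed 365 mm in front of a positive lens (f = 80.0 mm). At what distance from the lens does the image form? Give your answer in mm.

102 mm

Lens equation: 1/s_i = 1/f − 1/s_o = 1/(80.00) − 1/(365) = 0.01250 − 0.002740 = 0.009760, so s_i = 102 mm.
The image is real, inverted and reduced, on the far side of the lens.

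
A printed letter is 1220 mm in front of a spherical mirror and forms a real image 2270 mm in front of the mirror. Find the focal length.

Real image ⇒ d_i = +2270 mm.
1/f = 1/d_o + 1/d_i = 1/(1220) + 1/(2270) = 0.001260, so f = 794 mm.
Since f is positive, the spherical mirror is concave.

f = 794 mm (concave)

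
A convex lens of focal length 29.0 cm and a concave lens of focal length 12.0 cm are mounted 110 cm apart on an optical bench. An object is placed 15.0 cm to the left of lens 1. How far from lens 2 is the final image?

11.1 cm

Lens 1: 1/d_i1 = 1/f₁ − 1/d_o1 = 1/(29.0) − 1/(15.0) = -0.03218, so d_i1 = -31.07 cm.
The intermediate image is 31.07 cm to the left of lens 1 (virtual), which is 110 − (-31.07) = 141.1 cm to the left of lens 2, so d_o2 = +141.1 cm.
Lens 2 is diverging, so f₂ = −12.0 cm.
Lens 2: 1/d_i2 = 1/f₂ − 1/d_o2 = 1/(-12.0) − 1/(141.1) = -0.09042, so d_i2 = -11.1 cm.
The final image is virtual, 11.1 cm to the left of lens 2 (overall magnification ≈ 0.16).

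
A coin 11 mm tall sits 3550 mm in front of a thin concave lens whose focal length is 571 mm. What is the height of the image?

For a concave lens, f = -571 mm.
1/d_i = 1/f − 1/d_o = 1/(-571.0) − 1/(3550) = -0.002033, so d_i = -491.9 mm.
m = −d_i/d_o = +0.1386.
|h_i| = |m|·h_o = 0.1386 × 11 = 1.52 mm. The image is virtual, upright and reduced, on the same side as the object.

1.52 mm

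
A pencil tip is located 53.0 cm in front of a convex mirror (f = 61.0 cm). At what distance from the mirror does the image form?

28.4 cm

For a convex mirror, f = -61.0 cm.
Mirror equation: 1/q = 1/f − 1/p = 1/(-61.00) − 1/(53.0) = -0.01639 − 0.01887 = -0.03526, so q = -28.4 cm.
The image is virtual, upright and reduced, behind the mirror.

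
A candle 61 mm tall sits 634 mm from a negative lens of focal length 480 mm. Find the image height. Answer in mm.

For a negative lens, f = -480 mm.
1/d_i = 1/f − 1/d_o = 1/(-480.0) − 1/(634) = -0.003661, so d_i = -273.2 mm.
m = −d_i/d_o = +0.4309.
|h_i| = |m|·h_o = 0.4309 × 61 = 26.3 mm. The image is virtual, upright and reduced, on the same side as the object.

26.3 mm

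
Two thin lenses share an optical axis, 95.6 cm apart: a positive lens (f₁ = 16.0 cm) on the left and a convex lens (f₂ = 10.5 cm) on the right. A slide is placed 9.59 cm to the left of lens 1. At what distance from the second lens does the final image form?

Lens 1: 1/d_i1 = 1/f₁ − 1/d_o1 = 1/(16.0) − 1/(9.59) = -0.04178, so d_i1 = -23.94 cm.
The intermediate image is 23.94 cm to the left of lens 1 (virtual), which is 95.6 − (-23.94) = 119.5 cm to the left of lens 2, so d_o2 = +119.5 cm.
Lens 2: 1/d_i2 = 1/f₂ − 1/d_o2 = 1/(10.5) − 1/(119.5) = 0.08687, so d_i2 = 11.5 cm.
The final image is real, 11.5 cm to the right of lens 2 (overall magnification ≈ -0.24).

11.5 cm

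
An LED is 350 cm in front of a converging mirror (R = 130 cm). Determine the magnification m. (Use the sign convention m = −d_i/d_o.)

m = -0.228

f = R/2 = 130/2 = 65.00 cm.
1/d_i = 1/f − 1/d_o = 1/(65.00) − 1/(350) = 0.01253, so d_i = 79.82 cm.
m = −d_i/d_o = −(79.82)/(350) = -0.228.
The image is real, inverted and reduced, in front of the mirror.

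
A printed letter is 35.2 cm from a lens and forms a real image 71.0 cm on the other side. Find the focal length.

Real image ⇒ d_i = +71.0 cm.
1/f = 1/d_o + 1/d_i = 1/(35.2) + 1/(71.0) = 0.04249, so f = 23.5 cm.
Since f is positive, the lens is converging.

f = 23.5 cm (converging)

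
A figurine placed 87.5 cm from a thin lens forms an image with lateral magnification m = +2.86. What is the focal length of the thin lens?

f = 135 cm (converging)

m = −d_i/d_o ⇒ d_i = −m·d_o = −(+2.86)·(87.5) = -250.2 cm.
1/f = 1/d_o + 1/d_i = 1/(87.5) + 1/(-250.2) = 0.007432, so f = 135 cm.
Since f is positive, the thin lens is converging.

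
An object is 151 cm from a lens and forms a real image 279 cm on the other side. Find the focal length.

Real image ⇒ d_i = +279 cm.
1/f = 1/d_o + 1/d_i = 1/(151) + 1/(279) = 0.01021, so f = 98.0 cm.
Since f is positive, the lens is converging.

f = 98.0 cm (converging)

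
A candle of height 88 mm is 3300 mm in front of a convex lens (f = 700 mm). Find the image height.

23.7 mm

1/d_i = 1/f − 1/d_o = 1/(700.0) − 1/(3300) = 0.001126, so d_i = 888.5 mm.
m = −d_i/d_o = -0.2692.
|h_i| = |m|·h_o = 0.2692 × 88 = 23.7 mm. The image is real, inverted and reduced, on the far side of the lens.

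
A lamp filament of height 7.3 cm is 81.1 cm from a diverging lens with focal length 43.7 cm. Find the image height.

For a diverging lens, f = -43.7 cm.
1/d_i = 1/f − 1/d_o = 1/(-43.70) − 1/(81.1) = -0.03521, so d_i = -28.40 cm.
m = −d_i/d_o = +0.3502.
|h_i| = |m|·h_o = 0.3502 × 7.3 = 2.56 cm. The image is virtual, upright and reduced, on the same side as the object.

2.56 cm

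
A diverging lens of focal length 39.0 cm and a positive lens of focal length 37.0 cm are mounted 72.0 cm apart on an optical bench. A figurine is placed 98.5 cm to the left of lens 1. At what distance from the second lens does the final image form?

58.8 cm

Lens 1 is diverging, so f₁ = −39.0 cm.
Lens 1: 1/d_i1 = 1/f₁ − 1/d_o1 = 1/(-39.0) − 1/(98.5) = -0.03579, so d_i1 = -27.94 cm.
The intermediate image is 27.94 cm to the left of lens 1 (virtual), which is 72.0 − (-27.94) = 99.94 cm to the left of lens 2, so d_o2 = +99.94 cm.
Lens 2: 1/d_i2 = 1/f₂ − 1/d_o2 = 1/(37.0) − 1/(99.94) = 0.01702, so d_i2 = 58.8 cm.
The final image is real, 58.8 cm to the right of lens 2 (overall magnification ≈ -0.17).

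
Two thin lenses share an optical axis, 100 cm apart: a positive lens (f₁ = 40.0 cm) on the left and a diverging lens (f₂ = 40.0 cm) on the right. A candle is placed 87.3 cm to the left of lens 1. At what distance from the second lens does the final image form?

15.8 cm

Lens 1: 1/d_i1 = 1/f₁ − 1/d_o1 = 1/(40.0) − 1/(87.3) = 0.01355, so d_i1 = 73.83 cm.
The intermediate image is 73.83 cm to the right of lens 1, which is 100 − (73.83) = 26.17 cm to the left of lens 2, so d_o2 = +26.17 cm.
Lens 2 is diverging, so f₂ = −40.0 cm.
Lens 2: 1/d_i2 = 1/f₂ − 1/d_o2 = 1/(-40.0) − 1/(26.17) = -0.06321, so d_i2 = -15.8 cm.
The final image is virtual, 15.8 cm to the left of lens 2 (overall magnification ≈ -0.51).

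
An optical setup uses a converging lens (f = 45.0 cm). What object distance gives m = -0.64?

115 cm

m = −d_i/d_o ⇒ d_i = −m·d_o.
1/f = 1/d_o + 1/d_i = 1/d_o − 1/(m·d_o) = (1 − 1/m)/d_o, so d_o = f(1 − 1/m) = (45.00)(1 − 1/(-0.64)) = 115 cm.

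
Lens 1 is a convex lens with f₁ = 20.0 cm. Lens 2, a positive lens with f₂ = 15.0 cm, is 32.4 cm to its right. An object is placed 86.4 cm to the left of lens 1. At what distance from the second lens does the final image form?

Lens 1: 1/d_i1 = 1/f₁ − 1/d_o1 = 1/(20.0) − 1/(86.4) = 0.03843, so d_i1 = 26.02 cm.
The intermediate image is 26.02 cm to the right of lens 1, which is 32.4 − (26.02) = 6.380 cm to the left of lens 2, so d_o2 = +6.380 cm.
Lens 2: 1/d_i2 = 1/f₂ − 1/d_o2 = 1/(15.0) − 1/(6.380) = -0.09007, so d_i2 = -11.1 cm.
The final image is virtual, 11.1 cm to the left of lens 2 (overall magnification ≈ -0.52).

11.1 cm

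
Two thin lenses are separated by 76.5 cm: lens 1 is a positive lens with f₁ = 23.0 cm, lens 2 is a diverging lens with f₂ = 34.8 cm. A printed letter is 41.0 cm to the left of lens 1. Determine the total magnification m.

m = -0.755

Lens 1: 1/d_i1 = 1/(23.0) − 1/(41.0) = 0.01909, so d_i1 = 52.39 cm; m₁ = −d_i1/d_o1 = -1.278.
d_o2 = 76.5 − (52.39) = 24.11 cm.
f₂ = −34.8 cm (diverging).
Lens 2: 1/d_i2 = 1/(-34.8) − 1/(24.11) = -0.07021, so d_i2 = -14.24 cm; m₂ = −d_i2/d_o2 = +0.5907.
m = m₁·m₂ = (-1.278)(+0.5907) = -0.755.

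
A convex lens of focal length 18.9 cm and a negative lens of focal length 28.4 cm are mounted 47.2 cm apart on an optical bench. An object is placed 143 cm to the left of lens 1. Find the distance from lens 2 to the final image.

13.4 cm

Lens 1: 1/d_i1 = 1/f₁ − 1/d_o1 = 1/(18.9) − 1/(143) = 0.04592, so d_i1 = 21.78 cm.
The intermediate image is 21.78 cm to the right of lens 1, which is 47.2 − (21.78) = 25.42 cm to the left of lens 2, so d_o2 = +25.42 cm.
Lens 2 is diverging, so f₂ = −28.4 cm.
Lens 2: 1/d_i2 = 1/f₂ − 1/d_o2 = 1/(-28.4) − 1/(25.42) = -0.07455, so d_i2 = -13.4 cm.
The final image is virtual, 13.4 cm to the left of lens 2 (overall magnification ≈ -0.080).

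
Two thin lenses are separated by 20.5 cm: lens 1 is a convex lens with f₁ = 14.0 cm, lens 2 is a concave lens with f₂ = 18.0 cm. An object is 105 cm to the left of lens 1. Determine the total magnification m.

Lens 1: 1/d_i1 = 1/(14.0) − 1/(105) = 0.06190, so d_i1 = 16.15 cm; m₁ = −d_i1/d_o1 = -0.1538.
d_o2 = 20.5 − (16.15) = 4.350 cm.
f₂ = −18.0 cm (diverging).
Lens 2: 1/d_i2 = 1/(-18.0) − 1/(4.350) = -0.2854, so d_i2 = -3.503 cm; m₂ = −d_i2/d_o2 = +0.8054.
m = m₁·m₂ = (-0.1538)(+0.8054) = -0.124.

m = -0.124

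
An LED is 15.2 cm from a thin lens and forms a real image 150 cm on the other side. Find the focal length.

f = 13.8 cm (converging)

Real image ⇒ d_i = +150 cm.
1/f = 1/d_o + 1/d_i = 1/(15.2) + 1/(150) = 0.07246, so f = 13.8 cm.
Since f is positive, the thin lens is converging.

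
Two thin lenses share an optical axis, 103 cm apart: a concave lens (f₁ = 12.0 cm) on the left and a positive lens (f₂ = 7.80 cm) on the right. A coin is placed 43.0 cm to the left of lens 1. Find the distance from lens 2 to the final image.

8.38 cm

Lens 1 is diverging, so f₁ = −12.0 cm.
Lens 1: 1/d_i1 = 1/f₁ − 1/d_o1 = 1/(-12.0) − 1/(43.0) = -0.1066, so d_i1 = -9.382 cm.
The intermediate image is 9.382 cm to the left of lens 1 (virtual), which is 103 − (-9.382) = 112.4 cm to the left of lens 2, so d_o2 = +112.4 cm.
Lens 2: 1/d_i2 = 1/f₂ − 1/d_o2 = 1/(7.80) − 1/(112.4) = 0.1193, so d_i2 = 8.38 cm.
The final image is real, 8.38 cm to the right of lens 2 (overall magnification ≈ -0.016).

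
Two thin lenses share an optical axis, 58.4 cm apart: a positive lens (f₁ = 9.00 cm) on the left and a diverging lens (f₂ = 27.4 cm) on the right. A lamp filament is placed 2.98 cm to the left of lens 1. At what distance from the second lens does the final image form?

Lens 1: 1/d_i1 = 1/f₁ − 1/d_o1 = 1/(9.00) − 1/(2.98) = -0.2245, so d_i1 = -4.455 cm.
The intermediate image is 4.455 cm to the left of lens 1 (virtual), which is 58.4 − (-4.455) = 62.85 cm to the left of lens 2, so d_o2 = +62.85 cm.
Lens 2 is diverging, so f₂ = −27.4 cm.
Lens 2: 1/d_i2 = 1/f₂ − 1/d_o2 = 1/(-27.4) − 1/(62.85) = -0.05241, so d_i2 = -19.1 cm.
The final image is virtual, 19.1 cm to the left of lens 2 (overall magnification ≈ 0.45).

19.1 cm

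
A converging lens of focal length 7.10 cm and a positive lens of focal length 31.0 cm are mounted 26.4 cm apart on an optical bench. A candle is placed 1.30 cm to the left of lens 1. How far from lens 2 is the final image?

288 cm

Lens 1: 1/d_i1 = 1/f₁ − 1/d_o1 = 1/(7.10) − 1/(1.30) = -0.6284, so d_i1 = -1.591 cm.
The intermediate image is 1.591 cm to the left of lens 1 (virtual), which is 26.4 − (-1.591) = 27.99 cm to the left of lens 2, so d_o2 = +27.99 cm.
Lens 2: 1/d_i2 = 1/f₂ − 1/d_o2 = 1/(31.0) − 1/(27.99) = -0.003469, so d_i2 = -288 cm.
The final image is virtual, 288 cm to the left of lens 2 (overall magnification ≈ 13).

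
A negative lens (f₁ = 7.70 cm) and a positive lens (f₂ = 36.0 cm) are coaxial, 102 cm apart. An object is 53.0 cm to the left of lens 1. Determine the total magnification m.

f₁ = −7.70 cm (diverging).
Lens 1: 1/d_i1 = 1/(-7.70) − 1/(53.0) = -0.1487, so d_i1 = -6.723 cm; m₁ = −d_i1/d_o1 = +0.1268.
d_o2 = 102 − (-6.723) = 108.7 cm.
Lens 2: 1/d_i2 = 1/(36.0) − 1/(108.7) = 0.01858, so d_i2 = 53.83 cm; m₂ = −d_i2/d_o2 = -0.4952.
m = m₁·m₂ = (+0.1268)(-0.4952) = -0.0628.

m = -0.0628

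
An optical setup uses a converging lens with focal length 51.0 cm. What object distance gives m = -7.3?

58.0 cm

m = −d_i/d_o ⇒ d_i = −m·d_o.
1/f = 1/d_o + 1/d_i = 1/d_o − 1/(m·d_o) = (1 − 1/m)/d_o, so d_o = f(1 − 1/m) = (51.00)(1 − 1/(-7.3)) = 58.0 cm.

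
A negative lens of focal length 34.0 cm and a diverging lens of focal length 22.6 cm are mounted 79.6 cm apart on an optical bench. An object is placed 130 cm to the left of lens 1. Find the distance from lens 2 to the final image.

18.6 cm

Lens 1 is diverging, so f₁ = −34.0 cm.
Lens 1: 1/d_i1 = 1/f₁ − 1/d_o1 = 1/(-34.0) − 1/(130) = -0.03710, so d_i1 = -26.95 cm.
The intermediate image is 26.95 cm to the left of lens 1 (virtual), which is 79.6 − (-26.95) = 106.5 cm to the left of lens 2, so d_o2 = +106.5 cm.
Lens 2 is diverging, so f₂ = −22.6 cm.
Lens 2: 1/d_i2 = 1/f₂ − 1/d_o2 = 1/(-22.6) − 1/(106.5) = -0.05364, so d_i2 = -18.6 cm.
The final image is virtual, 18.6 cm to the left of lens 2 (overall magnification ≈ 0.036).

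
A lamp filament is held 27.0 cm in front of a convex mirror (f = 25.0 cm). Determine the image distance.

13.0 cm

For a convex mirror, f = -25.0 cm.
Mirror equation: 1/s_i = 1/f − 1/s_o = 1/(-25.00) − 1/(27.0) = -0.04000 − 0.03704 = -0.07704, so s_i = -13.0 cm.
The image is virtual, upright and reduced, behind the mirror.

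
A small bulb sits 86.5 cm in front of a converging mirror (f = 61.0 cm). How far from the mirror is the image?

Mirror equation: 1/v = 1/f − 1/u = 1/(61.00) − 1/(86.5) = 0.01639 − 0.01156 = 0.004833, so v = 207 cm.
The image is real, inverted and enlarged, in front of the mirror.

207 cm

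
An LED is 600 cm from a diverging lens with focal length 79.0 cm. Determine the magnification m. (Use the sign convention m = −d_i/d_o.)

m = +0.116

For a diverging lens, f = -79.0 cm.
1/d_i = 1/f − 1/d_o = 1/(-79.00) − 1/(600) = -0.01432, so d_i = -69.81 cm.
m = −d_i/d_o = −(-69.81)/(600) = +0.116.
The image is virtual, upright and reduced, on the same side as the object.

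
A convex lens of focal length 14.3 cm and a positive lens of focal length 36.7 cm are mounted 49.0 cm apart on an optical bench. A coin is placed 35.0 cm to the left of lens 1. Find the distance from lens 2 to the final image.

76.7 cm

Lens 1: 1/d_i1 = 1/f₁ − 1/d_o1 = 1/(14.3) − 1/(35.0) = 0.04136, so d_i1 = 24.18 cm.
The intermediate image is 24.18 cm to the right of lens 1, which is 49.0 − (24.18) = 24.82 cm to the left of lens 2, so d_o2 = +24.82 cm.
Lens 2: 1/d_i2 = 1/f₂ − 1/d_o2 = 1/(36.7) − 1/(24.82) = -0.01304, so d_i2 = -76.7 cm.
The final image is virtual, 76.7 cm to the left of lens 2 (overall magnification ≈ -2.1).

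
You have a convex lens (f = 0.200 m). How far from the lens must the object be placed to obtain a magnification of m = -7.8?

0.226 m

m = −d_i/d_o ⇒ d_i = −m·d_o.
1/f = 1/d_o + 1/d_i = 1/d_o − 1/(m·d_o) = (1 − 1/m)/d_o, so d_o = f(1 − 1/m) = (0.2000)(1 − 1/(-7.8)) = 0.226 m.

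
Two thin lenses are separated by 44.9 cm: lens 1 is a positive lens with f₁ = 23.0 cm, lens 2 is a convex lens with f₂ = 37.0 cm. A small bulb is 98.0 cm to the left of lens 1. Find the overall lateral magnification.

Lens 1: 1/d_i1 = 1/(23.0) − 1/(98.0) = 0.03327, so d_i1 = 30.05 cm; m₁ = −d_i1/d_o1 = -0.3066.
d_o2 = 44.9 − (30.05) = 14.85 cm.
Lens 2: 1/d_i2 = 1/(37.0) − 1/(14.85) = -0.04031, so d_i2 = -24.81 cm; m₂ = −d_i2/d_o2 = +1.670.
m = m₁·m₂ = (-0.3066)(+1.670) = -0.512.

m = -0.512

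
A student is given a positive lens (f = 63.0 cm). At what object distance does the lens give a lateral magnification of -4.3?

77.7 cm

m = −d_i/d_o ⇒ d_i = −m·d_o.
1/f = 1/d_o + 1/d_i = 1/d_o − 1/(m·d_o) = (1 − 1/m)/d_o, so d_o = f(1 − 1/m) = (63.00)(1 − 1/(-4.3)) = 77.7 cm.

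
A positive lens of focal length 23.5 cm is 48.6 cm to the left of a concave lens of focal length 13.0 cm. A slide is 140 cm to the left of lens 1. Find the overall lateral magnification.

m = -0.0786

Lens 1: 1/d_i1 = 1/(23.5) − 1/(140) = 0.03541, so d_i1 = 28.24 cm; m₁ = −d_i1/d_o1 = -0.2017.
d_o2 = 48.6 − (28.24) = 20.36 cm.
f₂ = −13.0 cm (diverging).
Lens 2: 1/d_i2 = 1/(-13.0) − 1/(20.36) = -0.1260, so d_i2 = -7.934 cm; m₂ = −d_i2/d_o2 = +0.3897.
m = m₁·m₂ = (-0.2017)(+0.3897) = -0.0786.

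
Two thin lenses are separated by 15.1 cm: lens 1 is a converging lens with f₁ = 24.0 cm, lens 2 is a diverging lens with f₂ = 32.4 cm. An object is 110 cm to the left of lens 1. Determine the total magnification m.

Lens 1: 1/d_i1 = 1/(24.0) − 1/(110) = 0.03258, so d_i1 = 30.70 cm; m₁ = −d_i1/d_o1 = -0.2791.
d_o2 = 15.1 − (30.70) = -15.60 cm (virtual object).
f₂ = −32.4 cm (diverging).
Lens 2: 1/d_i2 = 1/(-32.4) − 1/(-15.60) = 0.03324, so d_i2 = 30.09 cm; m₂ = −d_i2/d_o2 = +1.929.
m = m₁·m₂ = (-0.2791)(+1.929) = -0.538.

m = -0.538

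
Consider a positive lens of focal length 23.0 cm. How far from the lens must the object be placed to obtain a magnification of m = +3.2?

15.8 cm

m = −d_i/d_o ⇒ d_i = −m·d_o.
1/f = 1/d_o + 1/d_i = 1/d_o − 1/(m·d_o) = (1 − 1/m)/d_o, so d_o = f(1 − 1/m) = (23.00)(1 − 1/(+3.2)) = 15.8 cm.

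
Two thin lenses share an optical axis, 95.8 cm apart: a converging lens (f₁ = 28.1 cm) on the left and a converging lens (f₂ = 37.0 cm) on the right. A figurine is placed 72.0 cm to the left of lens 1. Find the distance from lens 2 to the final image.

Lens 1: 1/d_i1 = 1/f₁ − 1/d_o1 = 1/(28.1) − 1/(72.0) = 0.02170, so d_i1 = 46.09 cm.
The intermediate image is 46.09 cm to the right of lens 1, which is 95.8 − (46.09) = 49.71 cm to the left of lens 2, so d_o2 = +49.71 cm.
Lens 2: 1/d_i2 = 1/f₂ − 1/d_o2 = 1/(37.0) − 1/(49.71) = 0.006910, so d_i2 = 145 cm.
The final image is real, 145 cm to the right of lens 2 (overall magnification ≈ 1.9).

145 cm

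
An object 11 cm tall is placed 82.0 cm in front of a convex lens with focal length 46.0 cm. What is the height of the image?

14.1 cm

1/d_i = 1/f − 1/d_o = 1/(46.00) − 1/(82.0) = 0.009544, so d_i = 104.8 cm.
m = −d_i/d_o = -1.278.
|h_i| = |m|·h_o = 1.278 × 11 = 14.1 cm. The image is real, inverted and enlarged, on the far side of the lens.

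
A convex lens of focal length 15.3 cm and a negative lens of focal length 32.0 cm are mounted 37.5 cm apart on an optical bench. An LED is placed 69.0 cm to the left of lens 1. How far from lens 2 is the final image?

11.5 cm

Lens 1: 1/d_i1 = 1/f₁ − 1/d_o1 = 1/(15.3) − 1/(69.0) = 0.05087, so d_i1 = 19.66 cm.
The intermediate image is 19.66 cm to the right of lens 1, which is 37.5 − (19.66) = 17.84 cm to the left of lens 2, so d_o2 = +17.84 cm.
Lens 2 is diverging, so f₂ = −32.0 cm.
Lens 2: 1/d_i2 = 1/f₂ − 1/d_o2 = 1/(-32.0) − 1/(17.84) = -0.08730, so d_i2 = -11.5 cm.
The final image is virtual, 11.5 cm to the left of lens 2 (overall magnification ≈ -0.18).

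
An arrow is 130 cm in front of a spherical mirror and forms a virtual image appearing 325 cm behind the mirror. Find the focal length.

f = 217 cm (concave)

Virtual image ⇒ d_i = −325 cm.
1/f = 1/d_o + 1/d_i = 1/(130) + 1/(-325) = 0.004615, so f = 217 cm.
Since f is positive, the spherical mirror is concave.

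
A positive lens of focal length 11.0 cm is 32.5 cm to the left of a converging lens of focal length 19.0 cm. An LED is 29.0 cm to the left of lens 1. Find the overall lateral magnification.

m = -2.75

Lens 1: 1/d_i1 = 1/(11.0) − 1/(29.0) = 0.05643, so d_i1 = 17.72 cm; m₁ = −d_i1/d_o1 = -0.6110.
d_o2 = 32.5 − (17.72) = 14.78 cm.
Lens 2: 1/d_i2 = 1/(19.0) − 1/(14.78) = -0.01503, so d_i2 = -66.55 cm; m₂ = −d_i2/d_o2 = +4.502.
m = m₁·m₂ = (-0.6110)(+4.502) = -2.75.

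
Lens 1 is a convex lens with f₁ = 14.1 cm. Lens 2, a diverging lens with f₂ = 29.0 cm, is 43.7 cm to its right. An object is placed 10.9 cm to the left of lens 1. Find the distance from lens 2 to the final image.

Lens 1: 1/d_i1 = 1/f₁ − 1/d_o1 = 1/(14.1) − 1/(10.9) = -0.02082, so d_i1 = -48.03 cm.
The intermediate image is 48.03 cm to the left of lens 1 (virtual), which is 43.7 − (-48.03) = 91.73 cm to the left of lens 2, so d_o2 = +91.73 cm.
Lens 2 is diverging, so f₂ = −29.0 cm.
Lens 2: 1/d_i2 = 1/f₂ − 1/d_o2 = 1/(-29.0) − 1/(91.73) = -0.04538, so d_i2 = -22.0 cm.
The final image is virtual, 22.0 cm to the left of lens 2 (overall magnification ≈ 1.1).

22.0 cm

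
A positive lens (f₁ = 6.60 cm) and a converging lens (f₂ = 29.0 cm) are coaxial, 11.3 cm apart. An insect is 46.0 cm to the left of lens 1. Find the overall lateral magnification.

m = -0.191

Lens 1: 1/d_i1 = 1/(6.60) − 1/(46.0) = 0.1298, so d_i1 = 7.706 cm; m₁ = −d_i1/d_o1 = -0.1675.
d_o2 = 11.3 − (7.706) = 3.594 cm.
Lens 2: 1/d_i2 = 1/(29.0) − 1/(3.594) = -0.2438, so d_i2 = -4.102 cm; m₂ = −d_i2/d_o2 = +1.141.
m = m₁·m₂ = (-0.1675)(+1.141) = -0.191.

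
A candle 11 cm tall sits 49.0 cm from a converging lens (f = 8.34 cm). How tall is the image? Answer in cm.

2.26 cm

1/d_i = 1/f − 1/d_o = 1/(8.340) − 1/(49.0) = 0.09950, so d_i = 10.05 cm.
m = −d_i/d_o = -0.2051.
|h_i| = |m|·h_o = 0.2051 × 11 = 2.26 cm. The image is real, inverted and reduced, on the far side of the lens.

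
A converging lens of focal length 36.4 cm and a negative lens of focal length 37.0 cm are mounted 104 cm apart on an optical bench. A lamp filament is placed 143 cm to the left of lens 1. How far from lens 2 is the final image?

Lens 1: 1/d_i1 = 1/f₁ − 1/d_o1 = 1/(36.4) − 1/(143) = 0.02048, so d_i1 = 48.83 cm.
The intermediate image is 48.83 cm to the right of lens 1, which is 104 − (48.83) = 55.17 cm to the left of lens 2, so d_o2 = +55.17 cm.
Lens 2 is diverging, so f₂ = −37.0 cm.
Lens 2: 1/d_i2 = 1/f₂ − 1/d_o2 = 1/(-37.0) − 1/(55.17) = -0.04515, so d_i2 = -22.1 cm.
The final image is virtual, 22.1 cm to the left of lens 2 (overall magnification ≈ -0.14).

22.1 cm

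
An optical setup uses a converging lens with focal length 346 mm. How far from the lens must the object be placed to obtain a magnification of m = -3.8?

437 mm

m = −d_i/d_o ⇒ d_i = −m·d_o.
1/f = 1/d_o + 1/d_i = 1/d_o − 1/(m·d_o) = (1 − 1/m)/d_o, so d_o = f(1 − 1/m) = (346.0)(1 − 1/(-3.8)) = 437 mm.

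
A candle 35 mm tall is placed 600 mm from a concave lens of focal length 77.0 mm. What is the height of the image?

3.98 mm

For a concave lens, f = -77.0 mm.
1/d_i = 1/f − 1/d_o = 1/(-77.00) − 1/(600) = -0.01465, so d_i = -68.24 mm.
m = −d_i/d_o = +0.1137.
|h_i| = |m|·h_o = 0.1137 × 35 = 3.98 mm. The image is virtual, upright and reduced, on the same side as the object.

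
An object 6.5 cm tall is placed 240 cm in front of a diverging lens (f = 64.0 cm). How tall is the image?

For a diverging lens, f = -64.0 cm.
1/d_i = 1/f − 1/d_o = 1/(-64.00) − 1/(240) = -0.01979, so d_i = -50.53 cm.
m = −d_i/d_o = +0.2105.
|h_i| = |m|·h_o = 0.2105 × 6.5 = 1.37 cm. The image is virtual, upright and reduced, on the same side as the object.

1.37 cm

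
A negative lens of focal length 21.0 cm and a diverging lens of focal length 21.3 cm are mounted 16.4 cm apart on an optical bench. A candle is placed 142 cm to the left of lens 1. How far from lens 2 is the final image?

Lens 1 is diverging, so f₁ = −21.0 cm.
Lens 1: 1/d_i1 = 1/f₁ − 1/d_o1 = 1/(-21.0) − 1/(142) = -0.05466, so d_i1 = -18.29 cm.
The intermediate image is 18.29 cm to the left of lens 1 (virtual), which is 16.4 − (-18.29) = 34.69 cm to the left of lens 2, so d_o2 = +34.69 cm.
Lens 2 is diverging, so f₂ = −21.3 cm.
Lens 2: 1/d_i2 = 1/f₂ − 1/d_o2 = 1/(-21.3) − 1/(34.69) = -0.07578, so d_i2 = -13.2 cm.
The final image is virtual, 13.2 cm to the left of lens 2 (overall magnification ≈ 0.049).

13.2 cm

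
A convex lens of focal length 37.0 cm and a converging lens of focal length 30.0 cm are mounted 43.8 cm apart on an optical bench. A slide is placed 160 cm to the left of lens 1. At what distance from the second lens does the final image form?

Lens 1: 1/d_i1 = 1/f₁ − 1/d_o1 = 1/(37.0) − 1/(160) = 0.02078, so d_i1 = 48.13 cm.
The intermediate image is 48.13 cm to the right of lens 1, which lies 4.330 cm to the right of lens 2 — a virtual object — so d_o2 = −4.330 cm.
Lens 2: 1/d_i2 = 1/f₂ − 1/d_o2 = 1/(30.0) − 1/(-4.330) = 0.2643, so d_i2 = 3.78 cm.
The final image is real, 3.78 cm to the right of lens 2 (overall magnification ≈ -0.26).

3.78 cm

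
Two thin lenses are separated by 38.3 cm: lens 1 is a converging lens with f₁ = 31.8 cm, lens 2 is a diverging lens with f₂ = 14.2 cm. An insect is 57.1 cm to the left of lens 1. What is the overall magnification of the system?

Lens 1: 1/d_i1 = 1/(31.8) − 1/(57.1) = 0.01393, so d_i1 = 71.77 cm; m₁ = −d_i1/d_o1 = -1.257.
d_o2 = 38.3 − (71.77) = -33.47 cm (virtual object).
f₂ = −14.2 cm (diverging).
Lens 2: 1/d_i2 = 1/(-14.2) − 1/(-33.47) = -0.04055, so d_i2 = -24.66 cm; m₂ = −d_i2/d_o2 = -0.7369.
m = m₁·m₂ = (-1.257)(-0.7369) = +0.926.

m = +0.926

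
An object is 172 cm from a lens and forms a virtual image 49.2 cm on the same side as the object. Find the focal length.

Virtual image ⇒ d_i = −49.2 cm.
1/f = 1/d_o + 1/d_i = 1/(172) + 1/(-49.2) = -0.01451, so f = -68.9 cm.
Since f is negative, the lens is diverging.

f = -68.9 cm (diverging)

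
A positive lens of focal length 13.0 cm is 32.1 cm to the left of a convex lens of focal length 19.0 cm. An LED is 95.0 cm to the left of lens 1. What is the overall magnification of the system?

Lens 1: 1/d_i1 = 1/(13.0) − 1/(95.0) = 0.06640, so d_i1 = 15.06 cm; m₁ = −d_i1/d_o1 = -0.1585.
d_o2 = 32.1 − (15.06) = 17.04 cm.
Lens 2: 1/d_i2 = 1/(19.0) − 1/(17.04) = -0.006054, so d_i2 = -165.2 cm; m₂ = −d_i2/d_o2 = +9.694.
m = m₁·m₂ = (-0.1585)(+9.694) = -1.54.

m = -1.54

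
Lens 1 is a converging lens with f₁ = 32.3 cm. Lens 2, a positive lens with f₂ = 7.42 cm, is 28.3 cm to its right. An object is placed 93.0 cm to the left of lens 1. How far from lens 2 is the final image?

5.50 cm

Lens 1: 1/d_i1 = 1/f₁ − 1/d_o1 = 1/(32.3) − 1/(93.0) = 0.02021, so d_i1 = 49.49 cm.
The intermediate image is 49.49 cm to the right of lens 1, which lies 21.19 cm to the right of lens 2 — a virtual object — so d_o2 = −21.19 cm.
Lens 2: 1/d_i2 = 1/f₂ − 1/d_o2 = 1/(7.42) − 1/(-21.19) = 0.1820, so d_i2 = 5.50 cm.
The final image is real, 5.50 cm to the right of lens 2 (overall magnification ≈ -0.14).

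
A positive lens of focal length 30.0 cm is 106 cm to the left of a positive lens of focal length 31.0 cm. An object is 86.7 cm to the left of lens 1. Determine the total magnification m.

Lens 1: 1/d_i1 = 1/(30.0) − 1/(86.7) = 0.02180, so d_i1 = 45.87 cm; m₁ = −d_i1/d_o1 = -0.5291.
d_o2 = 106 − (45.87) = 60.13 cm.
Lens 2: 1/d_i2 = 1/(31.0) − 1/(60.13) = 0.01563, so d_i2 = 63.99 cm; m₂ = −d_i2/d_o2 = -1.064.
m = m₁·m₂ = (-0.5291)(-1.064) = +0.563.

m = +0.563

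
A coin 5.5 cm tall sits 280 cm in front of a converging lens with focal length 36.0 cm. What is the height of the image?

1/d_i = 1/f − 1/d_o = 1/(36.00) − 1/(280) = 0.02421, so d_i = 41.31 cm.
m = −d_i/d_o = -0.1475.
|h_i| = |m|·h_o = 0.1475 × 5.5 = 0.811 cm. The image is real, inverted and reduced, on the far side of the lens.

0.811 cm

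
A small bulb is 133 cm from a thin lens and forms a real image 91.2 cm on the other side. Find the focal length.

f = 54.1 cm (converging)

Real image ⇒ d_i = +91.2 cm.
1/f = 1/d_o + 1/d_i = 1/(133) + 1/(91.2) = 0.01848, so f = 54.1 cm.
Since f is positive, the thin lens is converging.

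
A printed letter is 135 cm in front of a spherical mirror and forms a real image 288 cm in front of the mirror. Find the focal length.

f = 91.9 cm (concave)

Real image ⇒ d_i = +288 cm.
1/f = 1/d_o + 1/d_i = 1/(135) + 1/(288) = 0.01088, so f = 91.9 cm.
Since f is positive, the spherical mirror is concave.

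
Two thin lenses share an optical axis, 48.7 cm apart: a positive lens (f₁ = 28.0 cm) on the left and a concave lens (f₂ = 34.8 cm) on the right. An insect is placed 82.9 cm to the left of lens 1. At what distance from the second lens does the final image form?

5.42 cm

Lens 1: 1/d_i1 = 1/f₁ − 1/d_o1 = 1/(28.0) − 1/(82.9) = 0.02365, so d_i1 = 42.28 cm.
The intermediate image is 42.28 cm to the right of lens 1, which is 48.7 − (42.28) = 6.420 cm to the left of lens 2, so d_o2 = +6.420 cm.
Lens 2 is diverging, so f₂ = −34.8 cm.
Lens 2: 1/d_i2 = 1/f₂ − 1/d_o2 = 1/(-34.8) − 1/(6.420) = -0.1845, so d_i2 = -5.42 cm.
The final image is virtual, 5.42 cm to the left of lens 2 (overall magnification ≈ -0.43).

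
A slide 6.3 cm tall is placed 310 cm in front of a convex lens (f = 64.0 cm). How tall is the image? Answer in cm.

1.64 cm

1/d_i = 1/f − 1/d_o = 1/(64.00) − 1/(310) = 0.01240, so d_i = 80.65 cm.
m = −d_i/d_o = -0.2602.
|h_i| = |m|·h_o = 0.2602 × 6.3 = 1.64 cm. The image is real, inverted and reduced, on the far side of the lens.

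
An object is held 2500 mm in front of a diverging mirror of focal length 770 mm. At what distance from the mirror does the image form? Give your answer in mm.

589 mm

For a diverging mirror, f = -770 mm.
Mirror equation: 1/v = 1/f − 1/u = 1/(-770.0) − 1/(2500) = -0.001299 − 0.0004000 = -0.001699, so v = -589 mm.
The image is virtual, upright and reduced, behind the mirror.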